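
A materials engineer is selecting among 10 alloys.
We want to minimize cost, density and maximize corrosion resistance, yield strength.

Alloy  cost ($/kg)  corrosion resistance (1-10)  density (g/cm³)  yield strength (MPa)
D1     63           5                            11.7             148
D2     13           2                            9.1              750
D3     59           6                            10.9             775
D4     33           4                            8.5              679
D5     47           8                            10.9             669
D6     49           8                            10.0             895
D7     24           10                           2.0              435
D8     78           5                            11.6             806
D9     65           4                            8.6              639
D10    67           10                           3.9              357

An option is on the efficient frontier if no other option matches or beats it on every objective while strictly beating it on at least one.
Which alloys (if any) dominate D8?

D6: cost 49≤78, corrosion resistance 8≥5, density 10.0≤11.6, yield strength 895≥806 — dominates D8.
Others (D1, D2, D3, D4, D5, D7, D9, D10) are each worse than D8 on at least one objective.

D6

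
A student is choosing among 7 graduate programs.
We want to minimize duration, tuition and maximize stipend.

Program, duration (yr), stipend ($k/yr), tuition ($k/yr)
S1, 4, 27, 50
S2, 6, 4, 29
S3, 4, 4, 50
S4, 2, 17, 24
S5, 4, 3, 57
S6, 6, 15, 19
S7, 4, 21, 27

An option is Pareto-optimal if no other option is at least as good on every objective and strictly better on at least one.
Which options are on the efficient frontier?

S1: not dominated (best stipend).
S2: dominated by S4 (duration 2≤6, stipend 17≥4, tuition 24≤29).
S3: dominated by S1 (duration 4≤4, stipend 27≥4, tuition 50≤50).
S4: not dominated (best duration).
S5: dominated by S1 (duration 4≤4, stipend 27≥3, tuition 50≤57).
S6: not dominated (best tuition).
S7: not dominated.

S1, S4, S6, S7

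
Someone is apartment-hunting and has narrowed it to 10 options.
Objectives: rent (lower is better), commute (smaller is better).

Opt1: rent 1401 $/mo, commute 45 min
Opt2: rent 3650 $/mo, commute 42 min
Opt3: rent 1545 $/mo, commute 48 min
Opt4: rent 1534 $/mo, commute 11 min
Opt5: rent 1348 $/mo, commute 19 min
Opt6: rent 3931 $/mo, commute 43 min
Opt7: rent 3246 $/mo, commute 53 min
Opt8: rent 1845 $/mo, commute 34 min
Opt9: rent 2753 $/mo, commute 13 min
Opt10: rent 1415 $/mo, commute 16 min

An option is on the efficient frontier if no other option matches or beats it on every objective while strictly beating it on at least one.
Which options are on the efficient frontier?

Opt4, Opt5, Opt10

Opt1: dominated by Opt5 (rent 1348≤1401, commute 19≤45).
Opt2: dominated by Opt4 (rent 1534≤3650, commute 11≤42).
Opt3: dominated by Opt1 (rent 1401≤1545, commute 45≤48).
Opt4: not dominated (best commute).
Opt5: not dominated (best rent).
Opt6: dominated by Opt2 (rent 3650≤3931, commute 42≤43).
Opt7: dominated by Opt1 (rent 1401≤3246, commute 45≤53).
Opt8: dominated by Opt4 (rent 1534≤1845, commute 11≤34).
Opt9: dominated by Opt4 (rent 1534≤2753, commute 11≤13).
Opt10: not dominated.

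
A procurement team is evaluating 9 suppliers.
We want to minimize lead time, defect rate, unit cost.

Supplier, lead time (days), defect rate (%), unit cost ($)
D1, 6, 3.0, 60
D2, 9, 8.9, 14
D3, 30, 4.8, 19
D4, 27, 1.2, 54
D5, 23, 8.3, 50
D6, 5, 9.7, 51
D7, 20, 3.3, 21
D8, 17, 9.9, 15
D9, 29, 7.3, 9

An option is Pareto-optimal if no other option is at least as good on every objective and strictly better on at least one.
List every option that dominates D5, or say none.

D7: lead time 20≤23, defect rate 3.3≤8.3, unit cost 21≤50 — dominates D5.
Others (D1, D2, D3, D4, D6, D8, D9) are each worse than D5 on at least one objective.

D7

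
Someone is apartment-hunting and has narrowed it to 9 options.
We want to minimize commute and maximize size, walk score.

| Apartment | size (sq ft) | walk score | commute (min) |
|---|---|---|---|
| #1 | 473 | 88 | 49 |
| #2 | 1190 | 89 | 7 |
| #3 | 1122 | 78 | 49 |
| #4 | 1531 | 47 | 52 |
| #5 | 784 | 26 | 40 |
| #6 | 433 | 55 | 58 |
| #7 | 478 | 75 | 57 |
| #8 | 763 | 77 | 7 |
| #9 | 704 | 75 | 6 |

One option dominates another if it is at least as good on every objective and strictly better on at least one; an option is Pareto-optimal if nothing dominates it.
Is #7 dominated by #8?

#8 vs #7: size 763≥478, walk score 77≥75, commute 7≤57 — #8 is at least as good on every objective with at least one strict improvement.

Yes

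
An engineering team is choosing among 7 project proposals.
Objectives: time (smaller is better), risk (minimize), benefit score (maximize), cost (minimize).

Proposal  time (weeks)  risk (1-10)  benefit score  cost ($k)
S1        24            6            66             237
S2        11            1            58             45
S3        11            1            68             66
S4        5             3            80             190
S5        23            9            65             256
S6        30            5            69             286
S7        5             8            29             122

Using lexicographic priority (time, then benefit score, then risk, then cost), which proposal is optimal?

S4

First minimize time: best is 5, kept {S4, S7}.
Then maximize benefit score: best is 80, kept {S4}.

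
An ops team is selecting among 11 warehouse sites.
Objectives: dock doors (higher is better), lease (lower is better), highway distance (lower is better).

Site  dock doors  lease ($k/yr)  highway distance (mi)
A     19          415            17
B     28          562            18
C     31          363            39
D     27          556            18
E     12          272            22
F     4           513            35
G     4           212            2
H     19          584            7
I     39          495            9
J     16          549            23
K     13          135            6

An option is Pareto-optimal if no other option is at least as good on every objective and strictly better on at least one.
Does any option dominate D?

Yes

I vs D: dock doors 39≥27, lease 495≤556, highway distance 9≤18 — I is at least as good on every objective and strictly better on at least one, so I dominates D.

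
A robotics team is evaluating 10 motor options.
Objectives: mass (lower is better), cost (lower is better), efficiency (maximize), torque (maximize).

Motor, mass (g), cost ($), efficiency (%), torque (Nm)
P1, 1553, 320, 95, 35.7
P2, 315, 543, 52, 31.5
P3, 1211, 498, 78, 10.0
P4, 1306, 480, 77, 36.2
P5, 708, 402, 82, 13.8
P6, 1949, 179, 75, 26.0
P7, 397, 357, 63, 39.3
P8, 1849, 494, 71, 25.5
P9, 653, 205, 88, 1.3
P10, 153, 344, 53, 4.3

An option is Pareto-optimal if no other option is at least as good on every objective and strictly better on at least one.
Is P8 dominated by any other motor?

P1 vs P8: mass 1553≤1849, cost 320≤494, efficiency 95≥71, torque 35.7≥25.5 — P1 is at least as good on every objective and strictly better on at least one, so P1 dominates P8.

Yes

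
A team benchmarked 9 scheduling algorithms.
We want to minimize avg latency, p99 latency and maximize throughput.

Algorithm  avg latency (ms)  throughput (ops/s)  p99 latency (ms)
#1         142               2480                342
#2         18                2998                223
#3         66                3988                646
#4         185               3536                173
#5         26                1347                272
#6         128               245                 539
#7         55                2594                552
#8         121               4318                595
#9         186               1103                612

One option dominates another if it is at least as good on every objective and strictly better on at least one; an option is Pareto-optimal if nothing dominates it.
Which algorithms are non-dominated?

#1: dominated by #2 (avg latency 18≤142, throughput 2998≥2480, p99 latency 223≤342).
#2: not dominated (best avg latency).
#3: not dominated.
#4: not dominated (best p99 latency).
#5: dominated by #2 (avg latency 18≤26, throughput 2998≥1347, p99 latency 223≤272).
#6: dominated by #2 (avg latency 18≤128, throughput 2998≥245, p99 latency 223≤539).
#7: dominated by #2 (avg latency 18≤55, throughput 2998≥2594, p99 latency 223≤552).
#8: not dominated (best throughput).
#9: dominated by #1 (avg latency 142≤186, throughput 2480≥1103, p99 latency 342≤612).

#2, #3, #4, #8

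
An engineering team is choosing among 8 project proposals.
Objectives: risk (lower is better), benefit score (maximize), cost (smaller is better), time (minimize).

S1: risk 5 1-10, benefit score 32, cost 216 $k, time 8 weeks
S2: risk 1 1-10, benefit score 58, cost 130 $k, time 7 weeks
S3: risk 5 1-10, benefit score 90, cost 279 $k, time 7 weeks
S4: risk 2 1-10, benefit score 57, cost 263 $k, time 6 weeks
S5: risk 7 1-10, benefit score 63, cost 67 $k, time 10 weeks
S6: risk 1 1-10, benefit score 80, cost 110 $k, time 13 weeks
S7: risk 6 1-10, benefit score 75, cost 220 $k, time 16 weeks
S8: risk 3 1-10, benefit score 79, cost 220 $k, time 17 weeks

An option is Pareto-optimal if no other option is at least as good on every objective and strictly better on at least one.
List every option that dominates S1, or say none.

S2

S2: risk 1≤5, benefit score 58≥32, cost 130≤216, time 7≤8 — dominates S1.
Others (S3, S4, S5, S6, S7, S8) are each worse than S1 on at least one objective.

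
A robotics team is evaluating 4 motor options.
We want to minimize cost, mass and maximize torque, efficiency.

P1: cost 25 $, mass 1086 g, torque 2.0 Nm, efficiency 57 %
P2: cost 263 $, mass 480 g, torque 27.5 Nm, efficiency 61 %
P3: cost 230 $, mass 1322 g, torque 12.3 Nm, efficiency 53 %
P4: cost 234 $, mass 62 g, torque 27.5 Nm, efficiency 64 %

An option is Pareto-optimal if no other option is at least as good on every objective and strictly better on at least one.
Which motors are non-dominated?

P1, P3, P4

P1: not dominated (best cost).
P2: dominated by P4 (cost 234≤263, mass 62≤480, torque 27.5≥27.5, efficiency 64≥61).
P3: not dominated.
P4: not dominated (best mass).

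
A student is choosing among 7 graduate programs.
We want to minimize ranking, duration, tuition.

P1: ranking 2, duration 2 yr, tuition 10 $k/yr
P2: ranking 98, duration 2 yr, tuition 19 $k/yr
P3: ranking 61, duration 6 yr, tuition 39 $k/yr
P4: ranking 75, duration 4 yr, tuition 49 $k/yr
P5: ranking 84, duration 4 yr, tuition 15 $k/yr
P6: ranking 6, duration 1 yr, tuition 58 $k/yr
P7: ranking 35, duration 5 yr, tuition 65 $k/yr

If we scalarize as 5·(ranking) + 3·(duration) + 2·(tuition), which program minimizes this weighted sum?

P1: 5·2 + 3·2 + 2·10 = 36
P2: 5·98 + 3·2 + 2·19 = 534
P3: 5·61 + 3·6 + 2·39 = 401
P4: 5·75 + 3·4 + 2·49 = 485
P5: 5·84 + 3·4 + 2·15 = 462
P6: 5·6 + 3·1 + 2·58 = 149
P7: 5·35 + 3·5 + 2·65 = 320
Lowest: P1 at 36.

P1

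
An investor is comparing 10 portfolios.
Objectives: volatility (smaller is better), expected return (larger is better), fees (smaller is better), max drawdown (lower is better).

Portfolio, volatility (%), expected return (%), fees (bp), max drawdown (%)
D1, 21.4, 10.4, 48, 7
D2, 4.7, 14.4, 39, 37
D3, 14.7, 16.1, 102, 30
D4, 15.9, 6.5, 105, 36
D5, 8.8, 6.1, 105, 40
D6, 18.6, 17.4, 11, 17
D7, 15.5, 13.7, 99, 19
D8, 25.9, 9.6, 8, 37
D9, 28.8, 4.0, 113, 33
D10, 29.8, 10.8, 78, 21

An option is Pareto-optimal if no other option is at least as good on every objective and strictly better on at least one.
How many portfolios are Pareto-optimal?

D1: not dominated (best max drawdown).
D2: not dominated (best volatility).
D3: not dominated.
D4: dominated by D3 (volatility 14.7≤15.9, expected return 16.1≥6.5, fees 102≤105, max drawdown 30≤36).
D5: dominated by D2 (volatility 4.7≤8.8, expected return 14.4≥6.1, fees 39≤105, max drawdown 37≤40).
D6: not dominated (best expected return).
D7: not dominated.
D8: not dominated (best fees).
D9: dominated by D1 (volatility 21.4≤28.8, expected return 10.4≥4.0, fees 48≤113, max drawdown 7≤33).
D10: dominated by D6 (volatility 18.6≤29.8, expected return 17.4≥10.8, fees 11≤78, max drawdown 17≤21).
Pareto-optimal: D1, D2, D3, D6, D7, D8 → 6.

6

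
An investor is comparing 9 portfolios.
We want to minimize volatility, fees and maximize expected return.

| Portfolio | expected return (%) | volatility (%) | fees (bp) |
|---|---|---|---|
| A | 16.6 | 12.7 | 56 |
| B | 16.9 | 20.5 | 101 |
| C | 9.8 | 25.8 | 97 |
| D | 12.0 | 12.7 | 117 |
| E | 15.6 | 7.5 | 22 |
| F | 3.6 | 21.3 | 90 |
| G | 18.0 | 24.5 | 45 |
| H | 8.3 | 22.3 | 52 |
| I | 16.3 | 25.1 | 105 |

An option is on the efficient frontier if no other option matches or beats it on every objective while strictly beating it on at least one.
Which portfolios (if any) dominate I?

A, B, G

A: expected return 16.6≥16.3, volatility 12.7≤25.1, fees 56≤105 — dominates I.
B: expected return 16.9≥16.3, volatility 20.5≤25.1, fees 101≤105 — dominates I.
G: expected return 18.0≥16.3, volatility 24.5≤25.1, fees 45≤105 — dominates I.
Others (C, D, E, F, H) are each worse than I on at least one objective.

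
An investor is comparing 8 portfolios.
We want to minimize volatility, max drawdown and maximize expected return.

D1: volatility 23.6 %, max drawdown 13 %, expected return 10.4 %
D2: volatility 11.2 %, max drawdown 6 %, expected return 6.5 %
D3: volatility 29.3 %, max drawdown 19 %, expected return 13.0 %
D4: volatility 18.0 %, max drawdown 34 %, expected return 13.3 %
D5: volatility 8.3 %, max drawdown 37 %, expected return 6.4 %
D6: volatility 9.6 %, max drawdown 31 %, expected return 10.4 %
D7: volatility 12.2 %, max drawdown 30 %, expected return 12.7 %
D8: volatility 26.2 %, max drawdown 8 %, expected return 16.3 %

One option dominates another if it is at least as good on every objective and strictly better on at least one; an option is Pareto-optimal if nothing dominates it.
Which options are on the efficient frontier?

D1: not dominated.
D2: not dominated (best max drawdown).
D3: dominated by D8 (volatility 26.2≤29.3, max drawdown 8≤19, expected return 16.3≥13.0).
D4: not dominated.
D5: not dominated (best volatility).
D6: not dominated.
D7: not dominated.
D8: not dominated (best expected return).

D1, D2, D4, D5, D6, D7, D8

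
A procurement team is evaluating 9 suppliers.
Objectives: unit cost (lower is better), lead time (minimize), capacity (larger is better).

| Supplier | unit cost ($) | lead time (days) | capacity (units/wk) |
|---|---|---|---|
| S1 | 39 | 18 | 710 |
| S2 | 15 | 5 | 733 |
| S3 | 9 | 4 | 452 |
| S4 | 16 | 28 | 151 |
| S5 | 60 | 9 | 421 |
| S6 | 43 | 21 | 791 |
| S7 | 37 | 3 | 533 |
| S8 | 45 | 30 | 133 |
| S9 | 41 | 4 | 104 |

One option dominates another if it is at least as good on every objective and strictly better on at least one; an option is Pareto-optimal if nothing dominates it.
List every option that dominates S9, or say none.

S3: unit cost 9≤41, lead time 4≤4, capacity 452≥104 — dominates S9.
S7: unit cost 37≤41, lead time 3≤4, capacity 533≥104 — dominates S9.
Others (S1, S2, S4, S5, S6, S8) are each worse than S9 on at least one objective.

S3, S7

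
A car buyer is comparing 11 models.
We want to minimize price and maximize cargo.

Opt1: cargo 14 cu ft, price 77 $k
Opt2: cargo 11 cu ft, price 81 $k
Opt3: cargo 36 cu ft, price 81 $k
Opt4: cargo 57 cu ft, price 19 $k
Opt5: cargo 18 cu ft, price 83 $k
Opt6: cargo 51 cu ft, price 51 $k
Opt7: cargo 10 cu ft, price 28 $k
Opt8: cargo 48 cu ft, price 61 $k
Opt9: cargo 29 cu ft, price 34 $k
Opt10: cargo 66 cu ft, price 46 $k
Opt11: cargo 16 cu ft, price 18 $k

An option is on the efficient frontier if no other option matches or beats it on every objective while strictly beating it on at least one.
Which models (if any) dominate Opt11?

Opt1: worse on cargo (14 vs 16).
Opt2: worse on cargo (11 vs 16).
Opt3: worse on price (81 vs 18).
Opt4: worse on price (19 vs 18).
Opt5: worse on price (83 vs 18).
Opt6: worse on price (51 vs 18).
Opt7: worse on cargo (10 vs 16).
Opt8: worse on price (61 vs 18).
Opt9: worse on price (34 vs 18).
Opt10: worse on price (46 vs 18).
No option dominates Opt11.

none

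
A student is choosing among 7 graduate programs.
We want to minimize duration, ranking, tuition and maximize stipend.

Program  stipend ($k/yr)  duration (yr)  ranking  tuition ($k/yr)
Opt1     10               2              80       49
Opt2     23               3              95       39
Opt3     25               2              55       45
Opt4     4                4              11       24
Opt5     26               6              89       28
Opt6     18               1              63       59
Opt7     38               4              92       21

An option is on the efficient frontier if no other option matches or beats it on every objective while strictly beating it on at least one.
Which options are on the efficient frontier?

Opt1: dominated by Opt3 (stipend 25≥10, duration 2≤2, ranking 55≤80, tuition 45≤49).
Opt2: not dominated.
Opt3: not dominated.
Opt4: not dominated (best ranking).
Opt5: not dominated.
Opt6: not dominated (best duration).
Opt7: not dominated (best stipend).

Opt2, Opt3, Opt4, Opt5, Opt6, Opt7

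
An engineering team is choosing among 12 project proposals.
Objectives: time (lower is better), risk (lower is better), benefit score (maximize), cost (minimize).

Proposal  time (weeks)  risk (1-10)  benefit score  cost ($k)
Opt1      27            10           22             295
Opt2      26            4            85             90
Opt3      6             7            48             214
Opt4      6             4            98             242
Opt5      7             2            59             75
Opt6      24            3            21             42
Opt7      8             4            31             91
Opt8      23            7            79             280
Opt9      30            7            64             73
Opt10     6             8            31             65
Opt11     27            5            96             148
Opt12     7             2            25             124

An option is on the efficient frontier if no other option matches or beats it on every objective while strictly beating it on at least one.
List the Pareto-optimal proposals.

Opt2, Opt3, Opt4, Opt5, Opt6, Opt9, Opt10, Opt11

Opt1: dominated by Opt2 (time 26≤27, risk 4≤10, benefit score 85≥22, cost 90≤295).
Opt2: not dominated.
Opt3: not dominated.
Opt4: not dominated (best benefit score).
Opt5: not dominated.
Opt6: not dominated (best cost).
Opt7: dominated by Opt5 (time 7≤8, risk 2≤4, benefit score 59≥31, cost 75≤91).
Opt8: dominated by Opt4 (time 6≤23, risk 4≤7, benefit score 98≥79, cost 242≤280).
Opt9: not dominated.
Opt10: not dominated.
Opt11: not dominated.
Opt12: dominated by Opt5 (time 7≤7, risk 2≤2, benefit score 59≥25, cost 75≤124).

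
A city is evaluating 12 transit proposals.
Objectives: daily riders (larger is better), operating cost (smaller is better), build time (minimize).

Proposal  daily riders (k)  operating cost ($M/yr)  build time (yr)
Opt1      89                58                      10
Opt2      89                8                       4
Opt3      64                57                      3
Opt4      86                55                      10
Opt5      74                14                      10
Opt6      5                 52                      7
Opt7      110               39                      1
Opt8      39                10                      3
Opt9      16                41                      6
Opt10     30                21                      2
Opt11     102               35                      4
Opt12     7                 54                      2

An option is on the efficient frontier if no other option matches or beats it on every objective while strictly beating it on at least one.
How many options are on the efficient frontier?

Opt1: dominated by Opt2 (daily riders 89≥89, operating cost 8≤58, build time 4≤10).
Opt2: not dominated (best operating cost).
Opt3: dominated by Opt7 (daily riders 110≥64, operating cost 39≤57, build time 1≤3).
Opt4: dominated by Opt2 (daily riders 89≥86, operating cost 8≤55, build time 4≤10).
Opt5: dominated by Opt2 (daily riders 89≥74, operating cost 8≤14, build time 4≤10).
Opt6: dominated by Opt2 (daily riders 89≥5, operating cost 8≤52, build time 4≤7).
Opt7: not dominated (best daily riders).
Opt8: not dominated.
Opt9: dominated by Opt2 (daily riders 89≥16, operating cost 8≤41, build time 4≤6).
Opt10: not dominated.
Opt11: not dominated.
Opt12: dominated by Opt7 (daily riders 110≥7, operating cost 39≤54, build time 1≤2).
Pareto-optimal: Opt2, Opt7, Opt8, Opt10, Opt11 → 5.

5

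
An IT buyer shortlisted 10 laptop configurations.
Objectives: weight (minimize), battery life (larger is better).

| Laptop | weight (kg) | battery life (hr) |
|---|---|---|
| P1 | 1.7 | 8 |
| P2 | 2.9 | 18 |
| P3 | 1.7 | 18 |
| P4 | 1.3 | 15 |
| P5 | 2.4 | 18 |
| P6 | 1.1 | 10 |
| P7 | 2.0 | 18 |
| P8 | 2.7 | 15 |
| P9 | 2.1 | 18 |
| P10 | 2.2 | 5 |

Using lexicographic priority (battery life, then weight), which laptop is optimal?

P3

First maximize battery life: best is 18, kept {P2, P3, P5, P7, P9}.
Then minimize weight: best is 1.7, kept {P3}.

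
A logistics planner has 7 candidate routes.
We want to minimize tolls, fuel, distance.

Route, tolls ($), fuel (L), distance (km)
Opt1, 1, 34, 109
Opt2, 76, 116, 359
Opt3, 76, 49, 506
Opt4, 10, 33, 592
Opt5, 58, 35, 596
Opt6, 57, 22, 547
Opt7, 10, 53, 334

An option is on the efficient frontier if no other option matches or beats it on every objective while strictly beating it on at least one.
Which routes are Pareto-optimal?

Opt1, Opt4, Opt6

Opt1: not dominated (best tolls).
Opt2: dominated by Opt1 (tolls 1≤76, fuel 34≤116, distance 109≤359).
Opt3: dominated by Opt1 (tolls 1≤76, fuel 34≤49, distance 109≤506).
Opt4: not dominated.
Opt5: dominated by Opt1 (tolls 1≤58, fuel 34≤35, distance 109≤596).
Opt6: not dominated (best fuel).
Opt7: dominated by Opt1 (tolls 1≤10, fuel 34≤53, distance 109≤334).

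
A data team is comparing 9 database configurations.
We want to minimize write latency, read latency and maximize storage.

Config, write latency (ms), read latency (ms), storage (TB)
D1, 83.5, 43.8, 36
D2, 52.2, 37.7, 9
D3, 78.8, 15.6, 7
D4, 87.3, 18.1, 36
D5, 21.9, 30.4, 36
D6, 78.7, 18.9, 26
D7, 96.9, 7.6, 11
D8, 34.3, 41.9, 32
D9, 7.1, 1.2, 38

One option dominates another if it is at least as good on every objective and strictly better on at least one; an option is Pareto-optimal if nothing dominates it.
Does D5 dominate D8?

Yes

D5 vs D8: write latency 21.9≤34.3, read latency 30.4≤41.9, storage 36≥32 — D5 is at least as good on every objective with at least one strict improvement.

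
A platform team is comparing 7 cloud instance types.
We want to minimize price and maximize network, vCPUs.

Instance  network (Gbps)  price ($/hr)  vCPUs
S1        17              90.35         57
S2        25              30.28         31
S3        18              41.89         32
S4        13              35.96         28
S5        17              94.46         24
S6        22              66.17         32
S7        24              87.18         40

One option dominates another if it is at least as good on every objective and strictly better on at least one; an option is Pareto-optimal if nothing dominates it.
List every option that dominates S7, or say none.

S1: worse on network (17 vs 24).
S2: worse on vCPUs (31 vs 40).
S3: worse on network (18 vs 24).
S4: worse on network (13 vs 24).
S5: worse on network (17 vs 24).
S6: worse on network (22 vs 24).
No option dominates S7.

none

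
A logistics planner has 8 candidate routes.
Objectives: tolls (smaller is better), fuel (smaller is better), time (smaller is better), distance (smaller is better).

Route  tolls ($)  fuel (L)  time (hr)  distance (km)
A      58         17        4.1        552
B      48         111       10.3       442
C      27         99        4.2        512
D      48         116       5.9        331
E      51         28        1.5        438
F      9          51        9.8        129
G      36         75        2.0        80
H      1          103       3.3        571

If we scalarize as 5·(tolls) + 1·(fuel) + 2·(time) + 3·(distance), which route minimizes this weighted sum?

G

A: 5·58 + 1·17 + 2·4.1 + 3·552 = 1971.2
B: 5·48 + 1·111 + 2·10.3 + 3·442 = 1697.6
C: 5·27 + 1·99 + 2·4.2 + 3·512 = 1778.4
D: 5·48 + 1·116 + 2·5.9 + 3·331 = 1360.8
E: 5·51 + 1·28 + 2·1.5 + 3·438 = 1600.0
F: 5·9 + 1·51 + 2·9.8 + 3·129 = 502.6
G: 5·36 + 1·75 + 2·2.0 + 3·80 = 499.0
H: 5·1 + 1·103 + 2·3.3 + 3·571 = 1827.6
Lowest: G at 499.0.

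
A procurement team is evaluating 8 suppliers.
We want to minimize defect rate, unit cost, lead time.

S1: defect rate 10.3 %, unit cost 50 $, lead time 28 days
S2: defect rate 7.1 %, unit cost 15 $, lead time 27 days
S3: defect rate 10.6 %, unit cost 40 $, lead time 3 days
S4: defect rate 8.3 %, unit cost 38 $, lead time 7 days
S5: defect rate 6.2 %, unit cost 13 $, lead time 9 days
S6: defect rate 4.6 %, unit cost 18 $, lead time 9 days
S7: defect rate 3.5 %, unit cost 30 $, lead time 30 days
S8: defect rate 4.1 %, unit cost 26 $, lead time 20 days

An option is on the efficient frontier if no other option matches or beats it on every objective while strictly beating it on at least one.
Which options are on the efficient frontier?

S3, S4, S5, S6, S7, S8

S1: dominated by S2 (defect rate 7.1≤10.3, unit cost 15≤50, lead time 27≤28).
S2: dominated by S5 (defect rate 6.2≤7.1, unit cost 13≤15, lead time 9≤27).
S3: not dominated (best lead time).
S4: not dominated.
S5: not dominated (best unit cost).
S6: not dominated.
S7: not dominated (best defect rate).
S8: not dominated.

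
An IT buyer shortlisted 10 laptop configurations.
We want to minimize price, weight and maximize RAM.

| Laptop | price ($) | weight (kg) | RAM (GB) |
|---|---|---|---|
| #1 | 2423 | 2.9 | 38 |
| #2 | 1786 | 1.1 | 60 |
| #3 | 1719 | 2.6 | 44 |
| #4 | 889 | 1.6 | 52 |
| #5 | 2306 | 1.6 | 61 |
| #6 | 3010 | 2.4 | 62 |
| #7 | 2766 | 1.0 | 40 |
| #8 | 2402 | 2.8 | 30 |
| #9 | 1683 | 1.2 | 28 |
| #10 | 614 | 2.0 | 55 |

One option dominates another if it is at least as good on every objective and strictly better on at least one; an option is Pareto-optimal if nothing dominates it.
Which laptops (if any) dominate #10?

#1: worse on price (2423 vs 614).
#2: worse on price (1786 vs 614).
#3: worse on price (1719 vs 614).
#4: worse on price (889 vs 614).
#5: worse on price (2306 vs 614).
#6: worse on price (3010 vs 614).
#7: worse on price (2766 vs 614).
#8: worse on price (2402 vs 614).
#9: worse on price (1683 vs 614).
No option dominates #10.

none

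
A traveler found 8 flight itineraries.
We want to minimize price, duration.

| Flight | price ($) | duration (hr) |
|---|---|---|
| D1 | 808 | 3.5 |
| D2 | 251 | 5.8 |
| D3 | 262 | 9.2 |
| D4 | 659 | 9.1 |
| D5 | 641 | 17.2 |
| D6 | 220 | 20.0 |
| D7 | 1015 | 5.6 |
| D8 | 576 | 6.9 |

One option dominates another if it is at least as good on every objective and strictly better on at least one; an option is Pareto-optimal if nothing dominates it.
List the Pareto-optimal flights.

D1, D2, D6

D1: not dominated (best duration).
D2: not dominated.
D3: dominated by D2 (price 251≤262, duration 5.8≤9.2).
D4: dominated by D2 (price 251≤659, duration 5.8≤9.1).
D5: dominated by D2 (price 251≤641, duration 5.8≤17.2).
D6: not dominated (best price).
D7: dominated by D1 (price 808≤1015, duration 3.5≤5.6).
D8: dominated by D2 (price 251≤576, duration 5.8≤6.9).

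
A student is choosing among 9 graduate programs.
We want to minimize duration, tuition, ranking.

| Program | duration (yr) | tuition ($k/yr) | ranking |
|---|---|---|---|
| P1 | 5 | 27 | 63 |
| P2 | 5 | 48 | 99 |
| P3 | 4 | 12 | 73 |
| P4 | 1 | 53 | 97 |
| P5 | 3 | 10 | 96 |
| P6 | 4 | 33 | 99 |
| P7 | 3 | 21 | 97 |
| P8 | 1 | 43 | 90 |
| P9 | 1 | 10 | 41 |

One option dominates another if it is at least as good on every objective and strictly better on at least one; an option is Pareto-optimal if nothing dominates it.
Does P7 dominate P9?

No

P7 vs P9: P7 is worse on duration (3 vs 1), so it does not dominate P9.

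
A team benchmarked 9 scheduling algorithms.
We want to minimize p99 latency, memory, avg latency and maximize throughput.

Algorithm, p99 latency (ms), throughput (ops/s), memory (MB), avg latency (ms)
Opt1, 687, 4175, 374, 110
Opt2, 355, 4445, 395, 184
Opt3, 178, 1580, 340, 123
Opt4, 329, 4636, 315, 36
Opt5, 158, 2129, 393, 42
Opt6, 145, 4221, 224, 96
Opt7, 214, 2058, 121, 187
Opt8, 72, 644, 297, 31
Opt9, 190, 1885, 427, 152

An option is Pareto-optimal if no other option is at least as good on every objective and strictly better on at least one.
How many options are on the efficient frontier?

5

Opt1: dominated by Opt4 (p99 latency 329≤687, throughput 4636≥4175, memory 315≤374, avg latency 36≤110).
Opt2: dominated by Opt4 (p99 latency 329≤355, throughput 4636≥4445, memory 315≤395, avg latency 36≤184).
Opt3: dominated by Opt6 (p99 latency 145≤178, throughput 4221≥1580, memory 224≤340, avg latency 96≤123).
Opt4: not dominated (best throughput).
Opt5: not dominated.
Opt6: not dominated.
Opt7: not dominated (best memory).
Opt8: not dominated (best p99 latency).
Opt9: dominated by Opt5 (p99 latency 158≤190, throughput 2129≥1885, memory 393≤427, avg latency 42≤152).
Pareto-optimal: Opt4, Opt5, Opt6, Opt7, Opt8 → 5.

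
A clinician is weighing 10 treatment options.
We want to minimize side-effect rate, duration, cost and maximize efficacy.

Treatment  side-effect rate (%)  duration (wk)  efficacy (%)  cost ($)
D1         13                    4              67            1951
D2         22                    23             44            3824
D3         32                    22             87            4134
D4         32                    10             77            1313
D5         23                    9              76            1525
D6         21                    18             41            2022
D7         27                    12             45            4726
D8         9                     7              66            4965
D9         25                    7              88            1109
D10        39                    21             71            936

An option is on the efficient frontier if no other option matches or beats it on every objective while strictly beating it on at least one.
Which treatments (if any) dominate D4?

D9

D9: side-effect rate 25≤32, duration 7≤10, efficacy 88≥77, cost 1109≤1313 — dominates D4.
Others (D1, D2, D3, D5, D6, D7, D8, D10) are each worse than D4 on at least one objective.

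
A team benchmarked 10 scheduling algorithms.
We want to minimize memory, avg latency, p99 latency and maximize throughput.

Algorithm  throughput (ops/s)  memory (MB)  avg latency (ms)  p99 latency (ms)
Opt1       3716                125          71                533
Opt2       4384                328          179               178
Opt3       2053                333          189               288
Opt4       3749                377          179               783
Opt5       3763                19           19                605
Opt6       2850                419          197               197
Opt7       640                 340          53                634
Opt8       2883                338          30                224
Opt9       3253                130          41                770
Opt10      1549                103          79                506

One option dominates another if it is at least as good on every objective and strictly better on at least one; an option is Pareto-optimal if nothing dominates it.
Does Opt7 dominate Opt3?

Opt7 vs Opt3: Opt7 is worse on throughput (640 vs 2053), so it does not dominate Opt3.

No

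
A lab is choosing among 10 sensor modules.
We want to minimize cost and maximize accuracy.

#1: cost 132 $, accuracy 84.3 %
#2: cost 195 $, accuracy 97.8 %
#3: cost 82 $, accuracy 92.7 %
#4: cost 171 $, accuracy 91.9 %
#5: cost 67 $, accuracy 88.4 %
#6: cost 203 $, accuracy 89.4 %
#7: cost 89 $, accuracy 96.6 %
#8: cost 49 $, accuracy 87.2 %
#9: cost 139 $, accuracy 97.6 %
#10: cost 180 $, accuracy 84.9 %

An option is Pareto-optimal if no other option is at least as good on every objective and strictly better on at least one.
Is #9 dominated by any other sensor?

#1: worse on accuracy (84.3 vs 97.6).
#2: worse on cost (195 vs 139).
#3: worse on accuracy (92.7 vs 97.6).
#4: worse on cost (171 vs 139).
#5: worse on accuracy (88.4 vs 97.6).
#6: worse on cost (203 vs 139).
#7: worse on accuracy (96.6 vs 97.6).
#8: worse on accuracy (87.2 vs 97.6).
#10: worse on cost (180 vs 139).
No option is at least as good as #9 on every objective and strictly better on one.

No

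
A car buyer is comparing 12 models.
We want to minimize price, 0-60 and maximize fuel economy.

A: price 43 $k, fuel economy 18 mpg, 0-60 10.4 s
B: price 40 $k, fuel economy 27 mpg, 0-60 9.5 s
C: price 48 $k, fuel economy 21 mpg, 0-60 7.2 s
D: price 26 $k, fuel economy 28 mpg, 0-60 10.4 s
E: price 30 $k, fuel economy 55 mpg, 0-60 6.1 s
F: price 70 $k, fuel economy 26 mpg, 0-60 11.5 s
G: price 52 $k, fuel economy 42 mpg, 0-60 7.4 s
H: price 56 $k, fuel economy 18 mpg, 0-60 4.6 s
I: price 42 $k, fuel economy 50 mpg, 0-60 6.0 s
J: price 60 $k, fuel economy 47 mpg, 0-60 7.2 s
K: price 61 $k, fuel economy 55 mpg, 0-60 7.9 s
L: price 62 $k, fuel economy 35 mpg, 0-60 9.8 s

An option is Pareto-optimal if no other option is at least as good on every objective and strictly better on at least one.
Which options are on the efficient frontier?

D, E, H, I

A: dominated by B (price 40≤43, fuel economy 27≥18, 0-60 9.5≤10.4).
B: dominated by E (price 30≤40, fuel economy 55≥27, 0-60 6.1≤9.5).
C: dominated by E (price 30≤48, fuel economy 55≥21, 0-60 6.1≤7.2).
D: not dominated (best price).
E: not dominated.
F: dominated by B (price 40≤70, fuel economy 27≥26, 0-60 9.5≤11.5).
G: dominated by E (price 30≤52, fuel economy 55≥42, 0-60 6.1≤7.4).
H: not dominated (best 0-60).
I: not dominated.
J: dominated by E (price 30≤60, fuel economy 55≥47, 0-60 6.1≤7.2).
K: dominated by E (price 30≤61, fuel economy 55≥55, 0-60 6.1≤7.9).
L: dominated by E (price 30≤62, fuel economy 55≥35, 0-60 6.1≤9.8).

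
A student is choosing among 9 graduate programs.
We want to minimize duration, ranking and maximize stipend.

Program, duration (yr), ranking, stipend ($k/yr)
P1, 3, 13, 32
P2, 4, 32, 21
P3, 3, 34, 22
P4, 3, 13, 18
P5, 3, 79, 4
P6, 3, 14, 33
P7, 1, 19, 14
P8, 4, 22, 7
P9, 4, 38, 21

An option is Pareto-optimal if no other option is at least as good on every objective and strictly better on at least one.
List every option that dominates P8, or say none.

P1, P4, P6, P7

P1: duration 3≤4, ranking 13≤22, stipend 32≥7 — dominates P8.
P4: duration 3≤4, ranking 13≤22, stipend 18≥7 — dominates P8.
P6: duration 3≤4, ranking 14≤22, stipend 33≥7 — dominates P8.
P7: duration 1≤4, ranking 19≤22, stipend 14≥7 — dominates P8.
Others (P2, P3, P5, P9) are each worse than P8 on at least one objective.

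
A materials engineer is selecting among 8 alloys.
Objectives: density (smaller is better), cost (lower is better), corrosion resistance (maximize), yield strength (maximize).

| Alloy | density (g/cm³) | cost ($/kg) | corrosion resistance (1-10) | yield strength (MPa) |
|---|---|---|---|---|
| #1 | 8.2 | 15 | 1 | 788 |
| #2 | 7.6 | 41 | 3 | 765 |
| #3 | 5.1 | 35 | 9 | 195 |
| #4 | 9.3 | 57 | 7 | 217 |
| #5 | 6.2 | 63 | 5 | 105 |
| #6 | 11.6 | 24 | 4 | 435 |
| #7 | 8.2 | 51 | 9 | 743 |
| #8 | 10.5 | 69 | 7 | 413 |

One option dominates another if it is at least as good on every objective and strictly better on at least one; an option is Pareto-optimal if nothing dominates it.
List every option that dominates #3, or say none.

#1: worse on density (8.2 vs 5.1).
#2: worse on density (7.6 vs 5.1).
#4: worse on density (9.3 vs 5.1).
#5: worse on density (6.2 vs 5.1).
#6: worse on density (11.6 vs 5.1).
#7: worse on density (8.2 vs 5.1).
#8: worse on density (10.5 vs 5.1).
No option dominates #3.

none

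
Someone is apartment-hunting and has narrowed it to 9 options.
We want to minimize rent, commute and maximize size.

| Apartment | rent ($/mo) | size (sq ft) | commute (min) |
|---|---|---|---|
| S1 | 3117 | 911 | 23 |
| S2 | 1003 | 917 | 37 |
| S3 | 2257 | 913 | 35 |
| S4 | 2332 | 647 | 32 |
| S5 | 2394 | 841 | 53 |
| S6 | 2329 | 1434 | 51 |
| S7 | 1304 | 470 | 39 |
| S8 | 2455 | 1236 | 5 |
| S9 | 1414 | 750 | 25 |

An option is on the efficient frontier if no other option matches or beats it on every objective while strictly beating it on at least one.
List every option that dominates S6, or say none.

S1: worse on rent (3117 vs 2329).
S2: worse on size (917 vs 1434).
S3: worse on size (913 vs 1434).
S4: worse on rent (2332 vs 2329).
S5: worse on rent (2394 vs 2329).
S7: worse on size (470 vs 1434).
S8: worse on rent (2455 vs 2329).
S9: worse on size (750 vs 1434).
No option dominates S6.

none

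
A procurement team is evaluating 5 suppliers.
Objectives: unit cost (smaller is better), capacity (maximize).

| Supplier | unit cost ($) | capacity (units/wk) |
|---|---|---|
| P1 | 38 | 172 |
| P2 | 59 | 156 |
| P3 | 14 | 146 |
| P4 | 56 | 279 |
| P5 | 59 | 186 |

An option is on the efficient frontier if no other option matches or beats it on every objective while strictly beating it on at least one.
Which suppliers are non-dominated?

P1, P3, P4

P1: not dominated.
P2: dominated by P1 (unit cost 38≤59, capacity 172≥156).
P3: not dominated (best unit cost).
P4: not dominated (best capacity).
P5: dominated by P4 (unit cost 56≤59, capacity 279≥186).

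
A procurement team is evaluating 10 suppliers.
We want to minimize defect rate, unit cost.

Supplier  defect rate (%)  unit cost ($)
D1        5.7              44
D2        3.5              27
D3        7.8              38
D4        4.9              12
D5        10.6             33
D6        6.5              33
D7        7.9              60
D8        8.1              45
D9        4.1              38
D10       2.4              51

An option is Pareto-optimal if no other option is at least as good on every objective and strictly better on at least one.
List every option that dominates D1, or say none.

D2, D4, D9

D2: defect rate 3.5≤5.7, unit cost 27≤44 — dominates D1.
D4: defect rate 4.9≤5.7, unit cost 12≤44 — dominates D1.
D9: defect rate 4.1≤5.7, unit cost 38≤44 — dominates D1.
Others (D3, D5, D6, D7, D8, D10) are each worse than D1 on at least one objective.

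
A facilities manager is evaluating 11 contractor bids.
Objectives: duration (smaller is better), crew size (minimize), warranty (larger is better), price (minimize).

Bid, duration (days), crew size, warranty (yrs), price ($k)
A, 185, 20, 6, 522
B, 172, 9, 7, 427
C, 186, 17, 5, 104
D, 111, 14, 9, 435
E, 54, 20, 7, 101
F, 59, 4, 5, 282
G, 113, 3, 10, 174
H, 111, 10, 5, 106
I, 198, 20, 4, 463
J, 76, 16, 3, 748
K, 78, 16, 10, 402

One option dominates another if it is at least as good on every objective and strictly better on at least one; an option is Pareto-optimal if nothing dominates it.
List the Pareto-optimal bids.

A: dominated by B (duration 172≤185, crew size 9≤20, warranty 7≥6, price 427≤522).
B: dominated by G (duration 113≤172, crew size 3≤9, warranty 10≥7, price 174≤427).
C: not dominated.
D: not dominated.
E: not dominated (best duration).
F: not dominated.
G: not dominated (best crew size).
H: not dominated.
I: dominated by B (duration 172≤198, crew size 9≤20, warranty 7≥4, price 427≤463).
J: dominated by F (duration 59≤76, crew size 4≤16, warranty 5≥3, price 282≤748).
K: not dominated.

C, D, E, F, G, H, K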